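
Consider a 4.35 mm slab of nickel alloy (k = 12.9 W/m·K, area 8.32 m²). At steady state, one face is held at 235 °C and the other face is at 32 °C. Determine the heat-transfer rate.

Q = 5.01×10^6 W

Q = kA·ΔT/L = 12.9 × 8.32 × |235 °C − 32 °C| / 0.00435 = 5.01×10^6 W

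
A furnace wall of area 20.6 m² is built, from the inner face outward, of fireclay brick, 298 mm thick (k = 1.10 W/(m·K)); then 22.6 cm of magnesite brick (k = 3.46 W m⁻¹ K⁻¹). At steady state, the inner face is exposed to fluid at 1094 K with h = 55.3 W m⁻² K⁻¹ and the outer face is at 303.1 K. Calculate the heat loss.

Q = 46.0 kW

Resistance network (inner→outer):
  R_conv,in = 1/(hA) = 1/(55.3·20.6) = 8.778×10^-4 K/W
  R_fireclay brick = L/(kA) = 0.298/(1.10·20.6) = 0.01315 K/W
  R_magnesite brick = L/(kA) = 0.226/(3.46·20.6) = 0.003171 K/W
ΣR = 8.778×10^-4 + 0.01315 + 0.003171 = 0.01720 K/W
Q = ΔT/ΣR = (1094 K − 303.1 K)/0.01720 = 46000 W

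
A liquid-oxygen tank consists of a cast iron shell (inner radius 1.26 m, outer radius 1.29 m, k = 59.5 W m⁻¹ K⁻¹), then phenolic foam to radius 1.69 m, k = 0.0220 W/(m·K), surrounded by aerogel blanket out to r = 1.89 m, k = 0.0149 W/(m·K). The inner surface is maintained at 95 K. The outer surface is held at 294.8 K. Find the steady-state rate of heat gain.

Q = 200 W

Series thermal resistances, inner to outer:
  R_cast iron = (1/1.26 − 1/1.29)/(4πk) = 0.01846/(4π·59.5) = 2.469×10^-5 K/W
  R_phenolic foam = (1/1.29 − 1/1.69)/(4πk) = 0.1835/(4π·0.0220) = 0.6637 K/W
  R_aerogel blanket = (1/1.69 − 1/1.89)/(4πk) = 0.06262/(4π·0.0149) = 0.3344 K/W
ΣR = 2.469×10^-5 + 0.6637 + 0.3344 = 0.9981 K/W
Q = ΔT/ΣR = (95 K − 294.8 K)/0.9981 = -200 W
(Negative Q ⇒ heat flows inward; heat gain = 200 W.)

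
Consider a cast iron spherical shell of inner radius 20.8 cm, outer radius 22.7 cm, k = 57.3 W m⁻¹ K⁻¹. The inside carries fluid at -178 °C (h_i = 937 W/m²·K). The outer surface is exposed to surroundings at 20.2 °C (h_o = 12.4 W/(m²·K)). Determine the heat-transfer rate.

Q = 1560 W

Resistance network (inner→outer):
  R_conv,in = 1/(4πr²h) = 1/(4π·0.208²·937) = 0.001963 K/W
  R_cast iron = (1/0.208 − 1/0.227)/(4πk) = 0.4024/(4π·57.3) = 5.589×10^-4 K/W
  R_conv,out = 1/(4πr²h) = 1/(4π·0.227²·12.4) = 0.1245 K/W
ΣR = 0.001963 + 5.589×10^-4 + 0.1245 = 0.1270 K/W
Q = ΔT/ΣR = (-178 °C − 20.2 °C)/0.1270 = -1560 W
(Negative Q ⇒ heat flows inward; heat gain = 1560 W.)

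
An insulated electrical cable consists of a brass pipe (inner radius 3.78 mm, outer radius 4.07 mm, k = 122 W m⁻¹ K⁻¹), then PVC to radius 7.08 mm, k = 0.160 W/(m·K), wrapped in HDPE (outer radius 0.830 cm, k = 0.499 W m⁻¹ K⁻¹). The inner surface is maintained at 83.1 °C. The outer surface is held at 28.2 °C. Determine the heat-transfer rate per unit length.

Q' = 91.3 W/m

Treat each layer as a resistance in series:
  R'_brass = ln(0.00407/0.00378)/(2πk) = 0.07392/(2π·122) = 9.643×10^-5 m·K/W
  R'_PVC = ln(0.00708/0.00407)/(2πk) = 0.5536/(2π·0.160) = 0.5507 m·K/W
  R'_HDPE = ln(0.00830/0.00708)/(2πk) = 0.1590/(2π·0.499) = 0.05071 m·K/W
ΣR = 9.643×10^-5 + 0.5507 + 0.05071 = 0.6015 m·K/W
Q' = ΔT/ΣR = (83.1 °C − 28.2 °C)/0.6015 = 91.3 W/m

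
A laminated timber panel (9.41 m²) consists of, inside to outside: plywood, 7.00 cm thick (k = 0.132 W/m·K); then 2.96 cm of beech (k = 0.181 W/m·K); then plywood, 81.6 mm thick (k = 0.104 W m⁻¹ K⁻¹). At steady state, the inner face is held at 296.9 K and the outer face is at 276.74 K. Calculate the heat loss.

Series thermal resistances, inner to outer:
  R_plywood = L/(kA) = 0.0700/(0.132·9.41) = 0.05636 K/W
  R_beech = L/(kA) = 0.0296/(0.181·9.41) = 0.01738 K/W
  R_plywood = L/(kA) = 0.0816/(0.104·9.41) = 0.08338 K/W
ΣR = 0.05636 + 0.01738 + 0.08338 = 0.1571 K/W
Q = ΔT/ΣR = (296.9 K − 276.74 K)/0.1571 = 128 W

Q = 128 W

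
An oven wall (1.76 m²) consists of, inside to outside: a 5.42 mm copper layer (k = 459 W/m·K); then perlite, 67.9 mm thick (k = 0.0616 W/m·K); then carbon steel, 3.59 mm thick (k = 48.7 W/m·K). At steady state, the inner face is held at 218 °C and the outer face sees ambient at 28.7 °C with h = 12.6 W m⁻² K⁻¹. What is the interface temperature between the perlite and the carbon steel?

T = 41.4 °C

Resistance network (inner→outer):
  R_copper = L/(kA) = 0.00542/(459·1.76) = 6.709×10^-6 K/W
  R_perlite = L/(kA) = 0.0679/(0.0616·1.76) = 0.6263 K/W
  R_carbon steel = L/(kA) = 0.00359/(48.7·1.76) = 4.188×10^-5 K/W
  R_conv,out = 1/(hA) = 1/(12.6·1.76) = 0.04509 K/W
ΣR = 6.709×10^-6 + 0.6263 + 4.188×10^-5 + 0.04509 = 0.6714 K/W
Q = ΔT/ΣR = (218 °C − 28.7 °C)/0.6714 = 281.9 W
From the inner boundary to the perlite/carbon steel interface, ΣR_partial = 0.6263 K/W.
T_interface = T_in − Q·ΣR_partial = 218 °C − (281.9)(0.6263) = 41.4 °C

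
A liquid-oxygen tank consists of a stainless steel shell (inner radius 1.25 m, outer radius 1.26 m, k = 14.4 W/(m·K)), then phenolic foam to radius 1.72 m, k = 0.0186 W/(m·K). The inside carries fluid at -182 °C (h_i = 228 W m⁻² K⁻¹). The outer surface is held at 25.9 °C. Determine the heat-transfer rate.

Series thermal resistances, inner to outer:
  R_conv,in = 1/(4πr²h) = 1/(4π·1.25²·228) = 2.234×10^-4 K/W
  R_stainless steel = (1/1.25 − 1/1.26)/(4πk) = 0.006349/(4π·14.4) = 3.509×10^-5 K/W
  R_phenolic foam = (1/1.26 − 1/1.72)/(4πk) = 0.2123/(4π·0.0186) = 0.9081 K/W
ΣR = 2.234×10^-4 + 3.509×10^-5 + 0.9081 = 0.9084 K/W
Q = ΔT/ΣR = (-182 °C − 25.9 °C)/0.9084 = -229 W
(Negative Q ⇒ heat flows inward; heat gain = 229 W.)

Q = 229 W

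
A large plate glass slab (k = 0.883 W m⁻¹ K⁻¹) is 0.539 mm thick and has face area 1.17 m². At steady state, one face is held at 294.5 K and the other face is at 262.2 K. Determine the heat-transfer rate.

Q = kA·ΔT/L = 0.883 × 1.17 × |294.5 K − 262.2 K| / 5.39×10^-4 = 61900 W

Q = 61.9 kW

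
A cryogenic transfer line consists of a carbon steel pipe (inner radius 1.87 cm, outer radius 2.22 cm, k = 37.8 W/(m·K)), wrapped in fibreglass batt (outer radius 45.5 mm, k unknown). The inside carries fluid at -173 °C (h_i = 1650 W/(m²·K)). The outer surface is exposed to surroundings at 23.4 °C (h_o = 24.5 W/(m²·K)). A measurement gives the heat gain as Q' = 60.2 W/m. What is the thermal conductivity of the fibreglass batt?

ΣR = ΔT/Q' = |-173 − 23.4|/60.2 = 3.262 m·K/W
Known resistances:
  R'_conv,in = 1/(2πr h) = 1/(2π·0.0187·1650) = 0.005158 m·K/W
  R'_carbon steel = ln(0.0222/0.0187)/(2πk) = 0.1716/(2π·37.8) = 7.224×10^-4 m·K/W
  R'_conv,out = 1/(2πr h) = 1/(2π·0.0455·24.5) = 0.1428 m·K/W
R_fibreglass batt = ΣR − ΣR_known = 3.262 − 0.1487 = 3.113 m·K/W
ln(r₂/r₁)/(2πk) = 3.113 ⇒ k = 0.7176/(2π·3.113) = 0.0367 W/m·K

k = 0.0367 W/m·K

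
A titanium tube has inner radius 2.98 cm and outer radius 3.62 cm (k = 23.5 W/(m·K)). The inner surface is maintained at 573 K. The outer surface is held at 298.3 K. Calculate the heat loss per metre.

Q' = 208 kW/m

Q' = 2πk·ΔT/ln(r₂/r₁) = 2π × 23.5 × 274.7 / ln(0.0362/0.0298) = 2.08×10^5 W/m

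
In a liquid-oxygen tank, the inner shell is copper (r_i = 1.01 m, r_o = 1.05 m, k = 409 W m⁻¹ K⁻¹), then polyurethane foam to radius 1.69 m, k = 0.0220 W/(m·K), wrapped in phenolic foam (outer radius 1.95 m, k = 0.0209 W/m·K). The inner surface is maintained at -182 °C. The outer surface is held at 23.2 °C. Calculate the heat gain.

Series thermal resistances, inner to outer:
  R_copper = (1/1.01 − 1/1.05)/(4πk) = 0.03772/(4π·409) = 7.339×10^-6 K/W
  R_polyurethane foam = (1/1.05 − 1/1.69)/(4πk) = 0.3607/(4π·0.0220) = 1.305 K/W
  R_phenolic foam = (1/1.69 − 1/1.95)/(4πk) = 0.07890/(4π·0.0209) = 0.3004 K/W
ΣR = 7.339×10^-6 + 1.305 + 0.3004 = 1.605 K/W
Q = ΔT/ΣR = (-182 °C − 23.2 °C)/1.605 = -128 W
(Negative Q ⇒ heat flows inward; heat gain = 128 W.)

Q = 128 W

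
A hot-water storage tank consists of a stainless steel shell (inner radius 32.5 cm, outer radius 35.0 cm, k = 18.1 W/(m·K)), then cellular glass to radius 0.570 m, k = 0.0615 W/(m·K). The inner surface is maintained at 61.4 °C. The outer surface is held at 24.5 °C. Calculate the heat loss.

Treat each layer as a resistance in series:
  R_stainless steel = (1/0.325 − 1/0.350)/(4πk) = 0.2198/(4π·18.1) = 9.663×10^-4 K/W
  R_cellular glass = (1/0.350 − 1/0.570)/(4πk) = 1.103/(4π·0.0615) = 1.427 K/W
ΣR = 9.663×10^-4 + 1.427 = 1.428 K/W
Q = ΔT/ΣR = (61.4 °C − 24.5 °C)/1.428 = 25.8 W

Q = 25.8 W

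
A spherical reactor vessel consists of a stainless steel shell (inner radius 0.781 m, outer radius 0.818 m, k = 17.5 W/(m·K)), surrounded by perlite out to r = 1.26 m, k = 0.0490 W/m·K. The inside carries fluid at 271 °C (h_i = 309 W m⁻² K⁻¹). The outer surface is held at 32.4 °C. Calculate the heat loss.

Resistance network (inner→outer):
  R_conv,in = 1/(4πr²h) = 1/(4π·0.781²·309) = 4.222×10^-4 K/W
  R_stainless steel = (1/0.781 − 1/0.818)/(4πk) = 0.05792/(4π·17.5) = 2.634×10^-4 K/W
  R_perlite = (1/0.818 − 1/1.26)/(4πk) = 0.4288/(4π·0.0490) = 0.6965 K/W
ΣR = 4.222×10^-4 + 2.634×10^-4 + 0.6965 = 0.6972 K/W
Q = ΔT/ΣR = (271 °C − 32.4 °C)/0.6972 = 342 W

Q = 342 W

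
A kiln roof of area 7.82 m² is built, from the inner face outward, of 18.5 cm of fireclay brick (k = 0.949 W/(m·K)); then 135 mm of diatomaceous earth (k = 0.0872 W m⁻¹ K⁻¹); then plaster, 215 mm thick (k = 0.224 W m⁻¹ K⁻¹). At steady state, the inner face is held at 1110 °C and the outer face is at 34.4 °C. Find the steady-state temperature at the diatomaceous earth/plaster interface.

T = 416 °C

Treat each layer as a resistance in series:
  R_fireclay brick = L/(kA) = 0.185/(0.949·7.82) = 0.02493 K/W
  R_diatomaceous earth = L/(kA) = 0.135/(0.0872·7.82) = 0.1980 K/W
  R_plaster = L/(kA) = 0.215/(0.224·7.82) = 0.1227 K/W
ΣR = 0.02493 + 0.1980 + 0.1227 = 0.3456 K/W
Q = ΔT/ΣR = (1110 °C − 34.4 °C)/0.3456 = 3112 W
From the inner boundary to the diatomaceous earth/plaster interface, ΣR_partial = 0.2229 K/W.
T_interface = T_in − Q·ΣR_partial = 1110 °C − (3112)(0.2229) = 416 °C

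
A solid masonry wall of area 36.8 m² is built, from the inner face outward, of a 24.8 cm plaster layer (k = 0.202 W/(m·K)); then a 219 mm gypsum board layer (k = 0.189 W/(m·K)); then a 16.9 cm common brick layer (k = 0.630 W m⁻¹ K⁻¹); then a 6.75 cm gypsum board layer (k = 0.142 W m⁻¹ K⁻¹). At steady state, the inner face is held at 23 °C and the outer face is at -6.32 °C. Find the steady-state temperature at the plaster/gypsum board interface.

T = 11.5 °C

Series thermal resistances, inner to outer:
  R_plaster = L/(kA) = 0.248/(0.202·36.8) = 0.03336 K/W
  R_gypsum board = L/(kA) = 0.219/(0.189·36.8) = 0.03149 K/W
  R_common brick = L/(kA) = 0.169/(0.630·36.8) = 0.007290 K/W
  R_gypsum board = L/(kA) = 0.0675/(0.142·36.8) = 0.01292 K/W
ΣR = 0.03336 + 0.03149 + 0.007290 + 0.01292 = 0.08506 K/W
Q = ΔT/ΣR = (23 °C − -6.32 °C)/0.08506 = 344.7 W
From the inner boundary to the plaster/gypsum board interface, ΣR_partial = 0.03336 K/W.
T_interface = T_in − Q·ΣR_partial = 23 °C − (344.7)(0.03336) = 11.5 °C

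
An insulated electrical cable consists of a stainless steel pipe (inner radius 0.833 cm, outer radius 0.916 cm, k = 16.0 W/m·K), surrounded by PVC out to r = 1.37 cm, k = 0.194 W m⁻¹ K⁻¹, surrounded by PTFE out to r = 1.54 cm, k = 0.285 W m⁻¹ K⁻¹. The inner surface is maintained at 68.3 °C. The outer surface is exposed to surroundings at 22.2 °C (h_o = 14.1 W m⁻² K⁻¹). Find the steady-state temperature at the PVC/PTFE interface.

Treat each layer as a resistance in series:
  R'_stainless steel = ln(0.00916/0.00833)/(2πk) = 0.09498/(2π·16.0) = 9.448×10^-4 m·K/W
  R'_PVC = ln(0.0137/0.00916)/(2πk) = 0.4025/(2π·0.194) = 0.3302 m·K/W
  R'_PTFE = ln(0.0154/0.0137)/(2πk) = 0.1170/(2π·0.285) = 0.06532 m·K/W
  R'_conv,out = 1/(2πr h) = 1/(2π·0.0154·14.1) = 0.7330 m·K/W
ΣR = 9.448×10^-4 + 0.3302 + 0.06532 + 0.7330 = 1.129 m·K/W
Q' = ΔT/ΣR = (68.3 °C − 22.2 °C)/1.129 = 40.83 W/m
From the inner boundary to the PVC/PTFE interface, ΣR_partial = 0.3311 m·K/W.
T_interface = T_in − Q'·ΣR_partial = 68.3 °C − (40.83)(0.3311) = 54.8 °C

T = 54.8 °C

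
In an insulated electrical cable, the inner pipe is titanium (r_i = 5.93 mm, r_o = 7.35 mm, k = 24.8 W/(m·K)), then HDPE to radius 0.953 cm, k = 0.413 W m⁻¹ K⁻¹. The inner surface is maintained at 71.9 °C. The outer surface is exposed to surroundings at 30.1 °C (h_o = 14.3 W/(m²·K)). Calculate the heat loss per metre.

Q' = 32.9 W/m

Series thermal resistances, inner to outer:
  R'_titanium = ln(0.00735/0.00593)/(2πk) = 0.2147/(2π·24.8) = 0.001378 m·K/W
  R'_HDPE = ln(0.00953/0.00735)/(2πk) = 0.2597/(2π·0.413) = 0.1001 m·K/W
  R'_conv,out = 1/(2πr h) = 1/(2π·0.00953·14.3) = 1.168 m·K/W
ΣR = 0.001378 + 0.1001 + 1.168 = 1.269 m·K/W
Q' = ΔT/ΣR = (71.9 °C − 30.1 °C)/1.269 = 32.9 W/m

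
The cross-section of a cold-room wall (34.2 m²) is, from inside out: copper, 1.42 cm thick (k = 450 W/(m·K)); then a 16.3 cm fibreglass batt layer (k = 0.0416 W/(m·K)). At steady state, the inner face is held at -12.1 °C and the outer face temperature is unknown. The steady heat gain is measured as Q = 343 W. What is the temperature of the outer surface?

T_out = 27.2 °C

Sum the resistances:
  R_copper = L/(kA) = 0.0142/(450·34.2) = 9.227×10^-7 K/W
  R_fibreglass batt = L/(kA) = 0.163/(0.0416·34.2) = 0.1146 K/W
ΣR = 0.1146 K/W
ΔT = Q·ΣR = 343 × 0.1146 = 39.31 K
Heat flows inward, so T_out = T_in + ΔT = -12.1 + 39.31 = 27.2 °C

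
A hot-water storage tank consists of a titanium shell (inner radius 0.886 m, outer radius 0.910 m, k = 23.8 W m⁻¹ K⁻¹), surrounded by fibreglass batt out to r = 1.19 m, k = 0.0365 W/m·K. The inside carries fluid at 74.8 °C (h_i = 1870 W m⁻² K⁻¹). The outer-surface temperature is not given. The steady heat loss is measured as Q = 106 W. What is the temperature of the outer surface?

Sum the resistances:
  R_conv,in = 1/(4πr²h) = 1/(4π·0.886²·1870) = 5.421×10^-5 K/W
  R_titanium = (1/0.886 − 1/0.910)/(4πk) = 0.02977/(4π·23.8) = 9.953×10^-5 K/W
  R_fibreglass batt = (1/0.910 − 1/1.19)/(4πk) = 0.2586/(4π·0.0365) = 0.5637 K/W
ΣR = 0.5639 K/W
ΔT = Q·ΣR = 106 × 0.5639 = 59.77 K
Heat flows outward, so T_out = T_in − ΔT = 74.8 − 59.77 = 15.0 °C

T_out = 15.0 °C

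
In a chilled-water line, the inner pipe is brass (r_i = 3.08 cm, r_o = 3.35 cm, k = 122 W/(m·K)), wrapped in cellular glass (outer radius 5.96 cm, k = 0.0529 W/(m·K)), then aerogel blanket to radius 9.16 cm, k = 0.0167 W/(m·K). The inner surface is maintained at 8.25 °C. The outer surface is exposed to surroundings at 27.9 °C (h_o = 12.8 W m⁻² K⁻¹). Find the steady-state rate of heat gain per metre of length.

Q' = 3.29 W/m

Series thermal resistances, inner to outer:
  R'_brass = ln(0.0335/0.0308)/(2πk) = 0.08403/(2π·122) = 1.096×10^-4 m·K/W
  R'_cellular glass = ln(0.0596/0.0335)/(2πk) = 0.5761/(2π·0.0529) = 1.733 m·K/W
  R'_aerogel blanket = ln(0.0916/0.0596)/(2πk) = 0.4298/(2π·0.0167) = 4.096 m·K/W
  R'_conv,out = 1/(2πr h) = 1/(2π·0.0916·12.8) = 0.1357 m·K/W
ΣR = 1.096×10^-4 + 1.733 + 4.096 + 0.1357 = 5.965 m·K/W
Q' = ΔT/ΣR = (8.25 °C − 27.9 °C)/5.965 = -3.29 W/m
(Negative Q' ⇒ heat flows inward; heat gain = 3.29 W/m.)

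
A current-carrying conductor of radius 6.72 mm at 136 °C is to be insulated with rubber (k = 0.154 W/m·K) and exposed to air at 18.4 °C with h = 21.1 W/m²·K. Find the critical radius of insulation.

r_cr = 0.730 cm

For a cylinder, r_cr = k_ins/h = 0.154/21.1 = 0.00730 m = 0.730 cm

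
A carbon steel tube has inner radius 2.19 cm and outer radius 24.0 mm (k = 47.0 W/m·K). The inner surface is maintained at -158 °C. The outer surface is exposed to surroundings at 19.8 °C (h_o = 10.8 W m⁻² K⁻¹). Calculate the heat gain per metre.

Q' = 289 W/m

Resistance network (inner→outer):
  R'_carbon steel = ln(0.0240/0.0219)/(2πk) = 0.09157/(2π·47.0) = 3.101×10^-4 m·K/W
  R'_conv,out = 1/(2πr h) = 1/(2π·0.0240·10.8) = 0.6140 m·K/W
ΣR = 3.101×10^-4 + 0.6140 = 0.6143 m·K/W
Q' = ΔT/ΣR = (-158 °C − 19.8 °C)/0.6143 = -289 W/m
(Negative Q' ⇒ heat flows inward; heat gain = 289 W/m.)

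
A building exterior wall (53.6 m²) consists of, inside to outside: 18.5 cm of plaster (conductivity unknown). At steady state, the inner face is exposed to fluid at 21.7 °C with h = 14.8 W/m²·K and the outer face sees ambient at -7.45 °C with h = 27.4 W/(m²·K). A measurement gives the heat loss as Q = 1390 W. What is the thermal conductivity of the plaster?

ΣR = ΔT/Q = |21.7 − -7.45|/1390 = 0.02097 K/W
Known resistances:
  R_conv,in = 1/(hA) = 1/(14.8·53.6) = 0.001261 K/W
  R_conv,out = 1/(hA) = 1/(27.4·53.6) = 6.809×10^-4 K/W
R_plaster = ΣR − ΣR_known = 0.02097 − 0.001942 = 0.01903 K/W
L/(kA) = 0.01903 ⇒ k = 0.185/(0.01903·53.6) = 0.181 W/m·K

k = 0.181 W/m·K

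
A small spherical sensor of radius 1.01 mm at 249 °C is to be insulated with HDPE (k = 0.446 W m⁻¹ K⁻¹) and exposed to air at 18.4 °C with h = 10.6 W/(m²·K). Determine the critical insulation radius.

r_cr = 8.42 cm

For a sphere, r_cr = 2k_ins/h = 2·0.446/10.6 = 0.0842 m = 8.42 cm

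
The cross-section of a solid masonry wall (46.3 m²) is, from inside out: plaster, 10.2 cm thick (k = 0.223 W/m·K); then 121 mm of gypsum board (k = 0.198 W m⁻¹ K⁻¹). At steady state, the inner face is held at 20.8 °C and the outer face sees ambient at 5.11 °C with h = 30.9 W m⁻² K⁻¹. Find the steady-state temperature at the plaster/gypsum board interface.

Resistance network (inner→outer):
  R_plaster = L/(kA) = 0.102/(0.223·46.3) = 0.009879 K/W
  R_gypsum board = L/(kA) = 0.121/(0.198·46.3) = 0.01320 K/W
  R_conv,out = 1/(hA) = 1/(30.9·46.3) = 6.990×10^-4 K/W
ΣR = 0.009879 + 0.01320 + 6.990×10^-4 = 0.02378 K/W
Q = ΔT/ΣR = (20.8 °C − 5.11 °C)/0.02378 = 659.8 W
From the inner boundary to the plaster/gypsum board interface, ΣR_partial = 0.009879 K/W.
T_interface = T_in − Q·ΣR_partial = 20.8 °C − (659.8)(0.009879) = 14.3 °C

T = 14.3 °C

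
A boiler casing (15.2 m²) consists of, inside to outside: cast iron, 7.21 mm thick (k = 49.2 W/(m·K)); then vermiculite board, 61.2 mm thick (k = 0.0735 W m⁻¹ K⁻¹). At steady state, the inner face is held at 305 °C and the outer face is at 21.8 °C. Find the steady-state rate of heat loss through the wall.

Q = 5.17 kW

Series thermal resistances, inner to outer:
  R_cast iron = L/(kA) = 0.00721/(49.2·15.2) = 9.641×10^-6 K/W
  R_vermiculite board = L/(kA) = 0.0612/(0.0735·15.2) = 0.05478 K/W
ΣR = 9.641×10^-6 + 0.05478 = 0.05479 K/W
Q = ΔT/ΣR = (305 °C − 21.8 °C)/0.05479 = 5170 W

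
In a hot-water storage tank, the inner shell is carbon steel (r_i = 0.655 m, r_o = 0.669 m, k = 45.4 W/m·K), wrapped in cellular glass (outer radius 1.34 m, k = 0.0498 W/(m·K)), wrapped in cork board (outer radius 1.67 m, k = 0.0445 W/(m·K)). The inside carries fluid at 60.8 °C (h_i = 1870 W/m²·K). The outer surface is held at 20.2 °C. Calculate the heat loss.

Q = 27.8 W

Resistance network (inner→outer):
  R_conv,in = 1/(4πr²h) = 1/(4π·0.655²·1870) = 9.919×10^-5 K/W
  R_carbon steel = (1/0.655 − 1/0.669)/(4πk) = 0.03195/(4π·45.4) = 5.600×10^-5 K/W
  R_cellular glass = (1/0.669 − 1/1.34)/(4πk) = 0.7485/(4π·0.0498) = 1.196 K/W
  R_cork board = (1/1.34 − 1/1.67)/(4πk) = 0.1475/(4π·0.0445) = 0.2637 K/W
ΣR = 9.919×10^-5 + 5.600×10^-5 + 1.196 + 0.2637 = 1.460 K/W
Q = ΔT/ΣR = (60.8 °C − 20.2 °C)/1.460 = 27.8 W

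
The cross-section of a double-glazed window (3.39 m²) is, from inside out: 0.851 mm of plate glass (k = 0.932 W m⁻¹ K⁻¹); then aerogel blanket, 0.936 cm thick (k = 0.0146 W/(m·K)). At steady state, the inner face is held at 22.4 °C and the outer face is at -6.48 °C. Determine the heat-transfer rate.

Treat each layer as a resistance in series:
  R_plate glass = L/(kA) = 8.51×10^-4/(0.932·3.39) = 2.693×10^-4 K/W
  R_aerogel blanket = L/(kA) = 0.00936/(0.0146·3.39) = 0.1891 K/W
ΣR = 2.693×10^-4 + 0.1891 = 0.1894 K/W
Q = ΔT/ΣR = (22.4 °C − -6.48 °C)/0.1894 = 152 W

Q = 152 W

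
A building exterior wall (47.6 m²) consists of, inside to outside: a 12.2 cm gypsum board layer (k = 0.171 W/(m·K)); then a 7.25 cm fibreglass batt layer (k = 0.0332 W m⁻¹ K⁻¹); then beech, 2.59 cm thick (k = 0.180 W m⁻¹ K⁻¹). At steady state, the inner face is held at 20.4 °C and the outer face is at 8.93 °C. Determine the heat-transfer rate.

Treat each layer as a resistance in series:
  R_gypsum board = L/(kA) = 0.122/(0.171·47.6) = 0.01499 K/W
  R_fibreglass batt = L/(kA) = 0.0725/(0.0332·47.6) = 0.04588 K/W
  R_beech = L/(kA) = 0.0259/(0.180·47.6) = 0.003023 K/W
ΣR = 0.01499 + 0.04588 + 0.003023 = 0.06389 K/W
Q = ΔT/ΣR = (20.4 °C − 8.93 °C)/0.06389 = 180 W

Q = 180 W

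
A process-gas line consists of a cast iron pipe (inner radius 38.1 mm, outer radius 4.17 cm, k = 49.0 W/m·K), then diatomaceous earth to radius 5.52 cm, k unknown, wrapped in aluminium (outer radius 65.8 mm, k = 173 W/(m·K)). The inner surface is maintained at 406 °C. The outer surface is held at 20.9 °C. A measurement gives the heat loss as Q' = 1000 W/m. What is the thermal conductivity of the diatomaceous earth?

k = 0.116 W/m·K

ΣR = ΔT/Q' = |406 − 20.9|/1000 = 0.3851 m·K/W
Known resistances:
  R'_cast iron = ln(0.0417/0.0381)/(2πk) = 0.09029/(2π·49.0) = 2.933×10^-4 m·K/W
  R'_aluminium = ln(0.0658/0.0552)/(2πk) = 0.1757/(2π·173) = 1.616×10^-4 m·K/W
R_diatomaceous earth = ΣR − ΣR_known = 0.3851 − 4.549×10^-4 = 0.3846 m·K/W
ln(r₂/r₁)/(2πk) = 0.3846 ⇒ k = 0.2805/(2π·0.3846) = 0.116 W/m·K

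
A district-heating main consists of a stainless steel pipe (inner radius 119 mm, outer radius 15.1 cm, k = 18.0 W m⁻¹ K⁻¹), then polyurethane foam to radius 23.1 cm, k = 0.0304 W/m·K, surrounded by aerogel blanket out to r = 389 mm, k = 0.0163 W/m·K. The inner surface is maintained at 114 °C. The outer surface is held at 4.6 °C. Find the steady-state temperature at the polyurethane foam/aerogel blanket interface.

Resistance network (inner→outer):
  R'_stainless steel = ln(0.151/0.119)/(2πk) = 0.2382/(2π·18.0) = 0.002106 m·K/W
  R'_polyurethane foam = ln(0.231/0.151)/(2πk) = 0.4251/(2π·0.0304) = 2.226 m·K/W
  R'_aerogel blanket = ln(0.389/0.231)/(2πk) = 0.5212/(2π·0.0163) = 5.089 m·K/W
ΣR = 0.002106 + 2.226 + 5.089 = 7.317 m·K/W
Q' = ΔT/ΣR = (114 °C − 4.6 °C)/7.317 = 14.95 W/m
From the inner boundary to the polyurethane foam/aerogel blanket interface, ΣR_partial = 2.228 m·K/W.
T_interface = T_in − Q'·ΣR_partial = 114 °C − (14.95)(2.228) = 80.7 °C

T = 80.7 °C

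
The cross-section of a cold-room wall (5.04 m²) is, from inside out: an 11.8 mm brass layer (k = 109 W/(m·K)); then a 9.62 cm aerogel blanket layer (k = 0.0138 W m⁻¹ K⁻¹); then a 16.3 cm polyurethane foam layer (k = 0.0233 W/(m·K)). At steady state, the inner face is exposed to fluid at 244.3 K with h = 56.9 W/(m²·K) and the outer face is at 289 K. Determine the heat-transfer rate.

Q = 16.1 W

Series thermal resistances, inner to outer:
  R_conv,in = 1/(hA) = 1/(56.9·5.04) = 0.003487 K/W
  R_brass = L/(kA) = 0.0118/(109·5.04) = 2.148×10^-5 K/W
  R_aerogel blanket = L/(kA) = 0.0962/(0.0138·5.04) = 1.383 K/W
  R_polyurethane foam = L/(kA) = 0.163/(0.0233·5.04) = 1.388 K/W
ΣR = 0.003487 + 2.148×10^-5 + 1.383 + 1.388 = 2.775 K/W
Q = ΔT/ΣR = (244.3 K − 289 K)/2.775 = -16.1 W
(Negative Q ⇒ heat flows inward; heat gain = 16.1 W.)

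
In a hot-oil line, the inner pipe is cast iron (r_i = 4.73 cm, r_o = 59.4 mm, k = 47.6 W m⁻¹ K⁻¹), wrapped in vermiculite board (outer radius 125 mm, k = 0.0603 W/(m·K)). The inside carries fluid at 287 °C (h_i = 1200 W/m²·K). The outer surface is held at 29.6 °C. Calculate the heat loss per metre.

Q' = 131 W/m

Treat each layer as a resistance in series:
  R'_conv,in = 1/(2πr h) = 1/(2π·0.0473·1200) = 0.002804 m·K/W
  R'_cast iron = ln(0.0594/0.0473)/(2πk) = 0.2278/(2π·47.6) = 7.616×10^-4 m·K/W
  R'_vermiculite board = ln(0.125/0.0594)/(2πk) = 0.7440/(2π·0.0603) = 1.964 m·K/W
ΣR = 0.002804 + 7.616×10^-4 + 1.964 = 1.968 m·K/W
Q' = ΔT/ΣR = (287 °C − 29.6 °C)/1.968 = 131 W/m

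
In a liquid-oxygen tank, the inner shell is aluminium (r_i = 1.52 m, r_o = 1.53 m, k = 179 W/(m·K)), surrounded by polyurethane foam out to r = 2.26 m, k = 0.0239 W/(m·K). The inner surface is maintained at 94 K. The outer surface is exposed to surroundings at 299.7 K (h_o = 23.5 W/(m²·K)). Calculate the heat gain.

Q = 292 W

Resistance network (inner→outer):
  R_aluminium = (1/1.52 − 1/1.53)/(4πk) = 0.004300/(4π·179) = 1.912×10^-6 K/W
  R_polyurethane foam = (1/1.53 − 1/2.26)/(4πk) = 0.2111/(4π·0.0239) = 0.7029 K/W
  R_conv,out = 1/(4πr²h) = 1/(4π·2.26²·23.5) = 6.630×10^-4 K/W
ΣR = 1.912×10^-6 + 0.7029 + 6.630×10^-4 = 0.7036 K/W
Q = ΔT/ΣR = (94 K − 299.7 K)/0.7036 = -292 W
(Negative Q ⇒ heat flows inward; heat gain = 292 W.)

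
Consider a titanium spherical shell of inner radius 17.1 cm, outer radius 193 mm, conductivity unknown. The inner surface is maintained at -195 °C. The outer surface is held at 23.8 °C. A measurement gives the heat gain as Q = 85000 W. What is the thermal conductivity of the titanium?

k = 20.6 W/m·K

ΣR = ΔT/Q = |-195 − 23.8|/85000 = 0.002574 K/W
(1/r₁−1/r₂)/(4πk) = 0.002574 ⇒ k = 0.6666/(4π·0.002574) = 20.6 W/m·K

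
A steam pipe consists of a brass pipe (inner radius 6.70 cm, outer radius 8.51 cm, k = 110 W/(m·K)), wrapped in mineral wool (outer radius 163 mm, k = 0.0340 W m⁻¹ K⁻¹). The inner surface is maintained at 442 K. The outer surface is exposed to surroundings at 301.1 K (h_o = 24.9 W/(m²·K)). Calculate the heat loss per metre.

Q' = 45.7 W/m

Treat each layer as a resistance in series:
  R'_brass = ln(0.0851/0.0670)/(2πk) = 0.2391/(2π·110) = 3.460×10^-4 m·K/W
  R'_mineral wool = ln(0.163/0.0851)/(2πk) = 0.6499/(2π·0.0340) = 3.042 m·K/W
  R'_conv,out = 1/(2πr h) = 1/(2π·0.163·24.9) = 0.03921 m·K/W
ΣR = 3.460×10^-4 + 3.042 + 0.03921 = 3.082 m·K/W
Q' = ΔT/ΣR = (442 K − 301.1 K)/3.082 = 45.7 W/m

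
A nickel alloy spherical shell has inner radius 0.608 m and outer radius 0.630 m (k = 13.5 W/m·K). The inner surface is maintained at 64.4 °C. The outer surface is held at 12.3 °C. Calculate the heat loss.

Q = 4πk·ΔT/(1/r₁ − 1/r₂) = 4π × 13.5 × 52.1 / (1/0.608 − 1/0.630) = 1.54×10^5 W

Q = 154 kW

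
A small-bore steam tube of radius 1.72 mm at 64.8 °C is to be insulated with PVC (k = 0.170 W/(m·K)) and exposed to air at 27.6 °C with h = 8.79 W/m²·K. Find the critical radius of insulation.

r_cr = 1.93 cm

For a cylinder, r_cr = k_ins/h = 0.170/8.79 = 0.0193 m = 1.93 cm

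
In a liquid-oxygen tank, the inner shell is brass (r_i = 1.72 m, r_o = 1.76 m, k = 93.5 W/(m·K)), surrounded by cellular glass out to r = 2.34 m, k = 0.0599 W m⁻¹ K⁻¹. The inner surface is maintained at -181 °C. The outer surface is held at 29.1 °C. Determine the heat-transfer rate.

Q = 1120 W

Series thermal resistances, inner to outer:
  R_brass = (1/1.72 − 1/1.76)/(4πk) = 0.01321/(4π·93.5) = 1.125×10^-5 K/W
  R_cellular glass = (1/1.76 − 1/2.34)/(4πk) = 0.1408/(4π·0.0599) = 0.1871 K/W
ΣR = 1.125×10^-5 + 0.1871 = 0.1871 K/W
Q = ΔT/ΣR = (-181 °C − 29.1 °C)/0.1871 = -1120 W
(Negative Q ⇒ heat flows inward; heat gain = 1120 W.)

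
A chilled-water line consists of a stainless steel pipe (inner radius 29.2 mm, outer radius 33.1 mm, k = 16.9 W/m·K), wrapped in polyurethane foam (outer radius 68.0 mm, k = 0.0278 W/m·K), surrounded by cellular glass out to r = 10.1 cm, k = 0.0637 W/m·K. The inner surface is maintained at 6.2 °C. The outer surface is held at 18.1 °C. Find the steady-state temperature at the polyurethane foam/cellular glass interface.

T = 15.8 °C

Resistance network (inner→outer):
  R'_stainless steel = ln(0.0331/0.0292)/(2πk) = 0.1254/(2π·16.9) = 0.001181 m·K/W
  R'_polyurethane foam = ln(0.0680/0.0331)/(2πk) = 0.7200/(2π·0.0278) = 4.122 m·K/W
  R'_cellular glass = ln(0.101/0.0680)/(2πk) = 0.3956/(2π·0.0637) = 0.9884 m·K/W
ΣR = 0.001181 + 4.122 + 0.9884 = 5.112 m·K/W
Q' = ΔT/ΣR = (6.2 °C − 18.1 °C)/5.112 = -2.328 W/m
From the inner boundary to the polyurethane foam/cellular glass interface, ΣR_partial = 4.123 m·K/W.
T_interface = T_in − Q'·ΣR_partial = 6.2 °C − (-2.328)(4.123) = 15.8 °C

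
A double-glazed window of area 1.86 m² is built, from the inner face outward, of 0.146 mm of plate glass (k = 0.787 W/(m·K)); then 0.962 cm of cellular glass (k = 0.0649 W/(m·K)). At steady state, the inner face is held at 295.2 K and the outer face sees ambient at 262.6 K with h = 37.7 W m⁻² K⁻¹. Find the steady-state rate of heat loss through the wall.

Treat each layer as a resistance in series:
  R_plate glass = L/(kA) = 1.46×10^-4/(0.787·1.86) = 9.974×10^-5 K/W
  R_cellular glass = L/(kA) = 0.00962/(0.0649·1.86) = 0.07969 K/W
  R_conv,out = 1/(hA) = 1/(37.7·1.86) = 0.01426 K/W
ΣR = 9.974×10^-5 + 0.07969 + 0.01426 = 0.09405 K/W
Q = ΔT/ΣR = (295.2 K − 262.6 K)/0.09405 = 347 W

Q = 347 W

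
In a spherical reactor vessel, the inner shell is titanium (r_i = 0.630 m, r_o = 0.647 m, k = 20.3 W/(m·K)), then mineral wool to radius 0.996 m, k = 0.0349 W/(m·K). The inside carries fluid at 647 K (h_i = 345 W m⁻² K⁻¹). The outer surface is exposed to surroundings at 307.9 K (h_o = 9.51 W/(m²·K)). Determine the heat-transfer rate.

Resistance network (inner→outer):
  R_conv,in = 1/(4πr²h) = 1/(4π·0.630²·345) = 5.812×10^-4 K/W
  R_titanium = (1/0.630 − 1/0.647)/(4πk) = 0.04171/(4π·20.3) = 1.635×10^-4 K/W
  R_mineral wool = (1/0.647 − 1/0.996)/(4πk) = 0.5416/(4π·0.0349) = 1.235 K/W
  R_conv,out = 1/(4πr²h) = 1/(4π·0.996²·9.51) = 0.008435 K/W
ΣR = 5.812×10^-4 + 1.635×10^-4 + 1.235 + 0.008435 = 1.244 K/W
Q = ΔT/ΣR = (647 K − 307.9 K)/1.244 = 273 W

Q = 273 W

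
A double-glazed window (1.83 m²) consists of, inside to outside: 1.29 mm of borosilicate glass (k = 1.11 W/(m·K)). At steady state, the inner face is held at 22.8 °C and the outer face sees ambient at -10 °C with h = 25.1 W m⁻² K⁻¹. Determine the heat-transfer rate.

Q = 1460 W

Resistance network (inner→outer):
  R_borosilicate glass = L/(kA) = 0.00129/(1.11·1.83) = 6.351×10^-4 K/W
  R_conv,out = 1/(hA) = 1/(25.1·1.83) = 0.02177 K/W
ΣR = 6.351×10^-4 + 0.02177 = 0.02241 K/W
Q = ΔT/ΣR = (22.8 °C − -10 °C)/0.02241 = 1460 W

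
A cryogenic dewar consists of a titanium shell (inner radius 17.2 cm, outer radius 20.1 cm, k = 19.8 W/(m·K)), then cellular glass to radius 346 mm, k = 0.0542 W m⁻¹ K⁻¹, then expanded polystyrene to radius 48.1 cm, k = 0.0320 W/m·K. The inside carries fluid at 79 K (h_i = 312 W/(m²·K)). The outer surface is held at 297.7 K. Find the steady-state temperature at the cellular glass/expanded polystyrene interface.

T = 211.0 K

Resistance network (inner→outer):
  R_conv,in = 1/(4πr²h) = 1/(4π·0.172²·312) = 0.008621 K/W
  R_titanium = (1/0.172 − 1/0.201)/(4πk) = 0.8388/(4π·19.8) = 0.003371 K/W
  R_cellular glass = (1/0.201 − 1/0.346)/(4πk) = 2.085/(4π·0.0542) = 3.061 K/W
  R_expanded polystyrene = (1/0.346 − 1/0.481)/(4πk) = 0.8112/(4π·0.0320) = 2.017 K/W
ΣR = 0.008621 + 0.003371 + 3.061 + 2.017 = 5.090 K/W
Q = ΔT/ΣR = (79 K − 297.7 K)/5.090 = -42.97 W
From the inner boundary to the cellular glass/expanded polystyrene interface, ΣR_partial = 3.073 K/W.
T_interface = T_in − Q·ΣR_partial = 79 K − (-42.97)(3.073) = 211.0 K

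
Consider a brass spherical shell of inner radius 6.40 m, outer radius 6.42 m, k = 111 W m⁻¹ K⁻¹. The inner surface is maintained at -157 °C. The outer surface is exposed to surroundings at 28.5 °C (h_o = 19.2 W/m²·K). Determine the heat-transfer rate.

Q = 1840 kW

Resistance network (inner→outer):
  R_brass = (1/6.40 − 1/6.42)/(4πk) = 4.868×10^-4/(4π·111) = 3.490×10^-7 K/W
  R_conv,out = 1/(4πr²h) = 1/(4π·6.42²·19.2) = 1.006×10^-4 K/W
ΣR = 3.490×10^-7 + 1.006×10^-4 = 1.009×10^-4 K/W
Q = ΔT/ΣR = (-157 °C − 28.5 °C)/1.009×10^-4 = -1.84×10^6 W
(Negative Q ⇒ heat flows inward; heat gain = 1.84×10^6 W.)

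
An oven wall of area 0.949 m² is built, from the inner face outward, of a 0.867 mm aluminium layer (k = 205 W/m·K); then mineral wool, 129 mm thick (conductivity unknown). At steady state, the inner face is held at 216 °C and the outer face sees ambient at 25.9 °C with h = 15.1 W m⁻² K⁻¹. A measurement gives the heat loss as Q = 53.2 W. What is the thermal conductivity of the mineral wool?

ΣR = ΔT/Q = |216 − 25.9|/53.2 = 3.573 K/W
Known resistances:
  R_aluminium = L/(kA) = 8.67×10^-4/(205·0.949) = 4.457×10^-6 K/W
  R_conv,out = 1/(hA) = 1/(15.1·0.949) = 0.06978 K/W
R_mineral wool = ΣR − ΣR_known = 3.573 − 0.06978 = 3.503 K/W
L/(kA) = 3.503 ⇒ k = 0.129/(3.503·0.949) = 0.0388 W/m·K

k = 0.0388 W/m·K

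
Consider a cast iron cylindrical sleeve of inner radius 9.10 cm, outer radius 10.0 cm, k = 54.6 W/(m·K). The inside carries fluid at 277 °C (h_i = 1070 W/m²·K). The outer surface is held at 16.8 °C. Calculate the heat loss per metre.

Treat each layer as a resistance in series:
  R'_conv,in = 1/(2πr h) = 1/(2π·0.0910·1070) = 0.001635 m·K/W
  R'_cast iron = ln(0.100/0.0910)/(2πk) = 0.09431/(2π·54.6) = 2.749×10^-4 m·K/W
ΣR = 0.001635 + 2.749×10^-4 = 0.001910 m·K/W
Q' = ΔT/ΣR = (277 °C − 16.8 °C)/0.001910 = 1.36×10^5 W/m

Q' = 136 kW/m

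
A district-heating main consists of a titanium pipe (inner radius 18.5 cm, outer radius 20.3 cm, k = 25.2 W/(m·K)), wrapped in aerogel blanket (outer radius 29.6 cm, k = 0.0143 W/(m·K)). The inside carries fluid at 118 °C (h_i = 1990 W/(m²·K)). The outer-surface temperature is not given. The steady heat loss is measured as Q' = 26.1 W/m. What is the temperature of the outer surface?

T_out = 8.4 °C

Series resistances:
  R'_conv,in = 1/(2πr h) = 1/(2π·0.185·1990) = 4.323×10^-4 m·K/W
  R'_titanium = ln(0.203/0.185)/(2πk) = 0.09285/(2π·25.2) = 5.864×10^-4 m·K/W
  R'_aerogel blanket = ln(0.296/0.203)/(2πk) = 0.3772/(2π·0.0143) = 4.198 m·K/W
ΣR = 4.199 m·K/W
ΔT = Q'·ΣR = 26.1 × 4.199 = 109.6 K
Heat flows outward, so T_out = T_in − ΔT = 118 − 109.6 = 8.4 °C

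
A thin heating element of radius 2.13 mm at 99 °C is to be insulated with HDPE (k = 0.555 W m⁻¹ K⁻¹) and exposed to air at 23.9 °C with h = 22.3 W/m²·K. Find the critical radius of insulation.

r_cr = 2.49 cm

For a cylinder, r_cr = k_ins/h = 0.555/22.3 = 0.0249 m = 2.49 cm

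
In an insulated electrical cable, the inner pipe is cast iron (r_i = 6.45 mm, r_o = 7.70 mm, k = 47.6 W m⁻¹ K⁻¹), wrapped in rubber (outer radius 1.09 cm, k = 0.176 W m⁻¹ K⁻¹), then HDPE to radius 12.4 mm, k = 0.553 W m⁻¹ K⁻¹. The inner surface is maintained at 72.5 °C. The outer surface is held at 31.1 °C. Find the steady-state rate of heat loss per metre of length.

Q' = 118 W/m

Treat each layer as a resistance in series:
  R'_cast iron = ln(0.00770/0.00645)/(2πk) = 0.1771/(2π·47.6) = 5.923×10^-4 m·K/W
  R'_rubber = ln(0.0109/0.00770)/(2πk) = 0.3475/(2π·0.176) = 0.3143 m·K/W
  R'_HDPE = ln(0.0124/0.0109)/(2πk) = 0.1289/(2π·0.553) = 0.03711 m·K/W
ΣR = 5.923×10^-4 + 0.3143 + 0.03711 = 0.3520 m·K/W
Q' = ΔT/ΣR = (72.5 °C − 31.1 °C)/0.3520 = 118 W/m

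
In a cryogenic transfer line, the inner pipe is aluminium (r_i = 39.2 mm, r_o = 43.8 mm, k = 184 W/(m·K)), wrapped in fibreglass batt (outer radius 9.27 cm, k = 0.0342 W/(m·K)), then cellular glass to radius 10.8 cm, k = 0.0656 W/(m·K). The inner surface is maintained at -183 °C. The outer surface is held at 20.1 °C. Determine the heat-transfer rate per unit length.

Q' = 52.6 W/m

Resistance network (inner→outer):
  R'_aluminium = ln(0.0438/0.0392)/(2πk) = 0.1110/(2π·184) = 9.597×10^-5 m·K/W
  R'_fibreglass batt = ln(0.0927/0.0438)/(2πk) = 0.7497/(2π·0.0342) = 3.489 m·K/W
  R'_cellular glass = ln(0.108/0.0927)/(2πk) = 0.1528/(2π·0.0656) = 0.3706 m·K/W
ΣR = 9.597×10^-5 + 3.489 + 0.3706 = 3.860 m·K/W
Q' = ΔT/ΣR = (-183 °C − 20.1 °C)/3.860 = -52.6 W/m
(Negative Q' ⇒ heat flows inward; heat gain = 52.6 W/m.)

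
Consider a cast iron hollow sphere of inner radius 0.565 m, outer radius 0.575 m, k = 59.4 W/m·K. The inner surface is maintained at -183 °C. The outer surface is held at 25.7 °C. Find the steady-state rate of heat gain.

Q = 4πk·ΔT/(1/r₁ − 1/r₂) = 4π × 59.4 × 208.7 / (1/0.565 − 1/0.575) = 5.06×10^6 W

Q = 5060 kW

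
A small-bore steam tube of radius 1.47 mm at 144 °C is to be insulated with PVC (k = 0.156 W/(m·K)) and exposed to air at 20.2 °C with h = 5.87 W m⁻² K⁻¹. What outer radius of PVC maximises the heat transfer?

For a cylinder, r_cr = k_ins/h = 0.156/5.87 = 0.0266 m = 2.66 cm

r_cr = 2.66 cm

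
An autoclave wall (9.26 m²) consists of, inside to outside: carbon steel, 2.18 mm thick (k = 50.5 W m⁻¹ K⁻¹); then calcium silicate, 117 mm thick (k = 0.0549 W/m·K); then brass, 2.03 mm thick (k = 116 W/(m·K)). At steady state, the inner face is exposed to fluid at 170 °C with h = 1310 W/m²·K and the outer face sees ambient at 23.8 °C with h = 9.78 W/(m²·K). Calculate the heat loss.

Q = 606 W

Treat each layer as a resistance in series:
  R_conv,in = 1/(hA) = 1/(1310·9.26) = 8.244×10^-5 K/W
  R_carbon steel = L/(kA) = 0.00218/(50.5·9.26) = 4.662×10^-6 K/W
  R_calcium silicate = L/(kA) = 0.117/(0.0549·9.26) = 0.2301 K/W
  R_brass = L/(kA) = 0.00203/(116·9.26) = 1.890×10^-6 K/W
  R_conv,out = 1/(hA) = 1/(9.78·9.26) = 0.01104 K/W
ΣR = 8.244×10^-5 + 4.662×10^-6 + 0.2301 + 1.890×10^-6 + 0.01104 = 0.2412 K/W
Q = ΔT/ΣR = (170 °C − 23.8 °C)/0.2412 = 606 W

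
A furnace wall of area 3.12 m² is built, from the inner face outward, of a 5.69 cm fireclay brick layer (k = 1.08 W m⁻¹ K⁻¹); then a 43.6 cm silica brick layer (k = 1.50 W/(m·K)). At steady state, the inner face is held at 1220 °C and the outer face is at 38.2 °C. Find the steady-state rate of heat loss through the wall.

Q = 10700 W

Series thermal resistances, inner to outer:
  R_fireclay brick = L/(kA) = 0.0569/(1.08·3.12) = 0.01689 K/W
  R_silica brick = L/(kA) = 0.436/(1.50·3.12) = 0.09316 K/W
ΣR = 0.01689 + 0.09316 = 0.1101 K/W
Q = ΔT/ΣR = (1220 °C − 38.2 °C)/0.1101 = 10700 W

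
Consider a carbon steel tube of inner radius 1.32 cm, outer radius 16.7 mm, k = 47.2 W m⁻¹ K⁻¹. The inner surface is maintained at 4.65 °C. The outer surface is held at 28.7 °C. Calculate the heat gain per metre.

Q' = 2πk·ΔT/ln(r₂/r₁) = 2π × 47.2 × 24.05 / ln(0.0167/0.0132) = 30300 W/m

Q' = 30.3 kW/m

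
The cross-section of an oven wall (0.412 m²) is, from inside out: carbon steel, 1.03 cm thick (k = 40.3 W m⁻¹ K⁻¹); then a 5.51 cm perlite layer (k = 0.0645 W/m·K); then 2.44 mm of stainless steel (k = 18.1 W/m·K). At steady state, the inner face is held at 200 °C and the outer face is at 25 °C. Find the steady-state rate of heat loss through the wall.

Q = 84.4 W

Resistance network (inner→outer):
  R_carbon steel = L/(kA) = 0.0103/(40.3·0.412) = 6.203×10^-4 K/W
  R_perlite = L/(kA) = 0.0551/(0.0645·0.412) = 2.073 K/W
  R_stainless steel = L/(kA) = 0.00244/(18.1·0.412) = 3.272×10^-4 K/W
ΣR = 6.203×10^-4 + 2.073 + 3.272×10^-4 = 2.074 K/W
Q = ΔT/ΣR = (200 °C − 25 °C)/2.074 = 84.4 W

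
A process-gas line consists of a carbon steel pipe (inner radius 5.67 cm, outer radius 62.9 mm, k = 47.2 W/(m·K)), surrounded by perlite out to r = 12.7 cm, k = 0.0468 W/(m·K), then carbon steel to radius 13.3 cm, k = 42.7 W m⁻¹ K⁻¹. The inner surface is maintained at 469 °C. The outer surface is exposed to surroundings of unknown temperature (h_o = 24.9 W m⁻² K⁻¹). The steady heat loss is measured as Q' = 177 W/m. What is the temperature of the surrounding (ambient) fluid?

T_out = 37.5 °C

Sum the resistances:
  R'_carbon steel = ln(0.0629/0.0567)/(2πk) = 0.1038/(2π·47.2) = 3.499×10^-4 m·K/W
  R'_perlite = ln(0.127/0.0629)/(2πk) = 0.7026/(2π·0.0468) = 2.390 m·K/W
  R'_carbon steel = ln(0.133/0.127)/(2πk) = 0.04616/(2π·42.7) = 1.721×10^-4 m·K/W
  R'_conv,out = 1/(2πr h) = 1/(2π·0.133·24.9) = 0.04806 m·K/W
ΣR = 2.438 m·K/W
ΔT = Q'·ΣR = 177 × 2.438 = 431.5 K
Heat flows outward, so T_out = T_in − ΔT = 469 − 431.5 = 37.5 °C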